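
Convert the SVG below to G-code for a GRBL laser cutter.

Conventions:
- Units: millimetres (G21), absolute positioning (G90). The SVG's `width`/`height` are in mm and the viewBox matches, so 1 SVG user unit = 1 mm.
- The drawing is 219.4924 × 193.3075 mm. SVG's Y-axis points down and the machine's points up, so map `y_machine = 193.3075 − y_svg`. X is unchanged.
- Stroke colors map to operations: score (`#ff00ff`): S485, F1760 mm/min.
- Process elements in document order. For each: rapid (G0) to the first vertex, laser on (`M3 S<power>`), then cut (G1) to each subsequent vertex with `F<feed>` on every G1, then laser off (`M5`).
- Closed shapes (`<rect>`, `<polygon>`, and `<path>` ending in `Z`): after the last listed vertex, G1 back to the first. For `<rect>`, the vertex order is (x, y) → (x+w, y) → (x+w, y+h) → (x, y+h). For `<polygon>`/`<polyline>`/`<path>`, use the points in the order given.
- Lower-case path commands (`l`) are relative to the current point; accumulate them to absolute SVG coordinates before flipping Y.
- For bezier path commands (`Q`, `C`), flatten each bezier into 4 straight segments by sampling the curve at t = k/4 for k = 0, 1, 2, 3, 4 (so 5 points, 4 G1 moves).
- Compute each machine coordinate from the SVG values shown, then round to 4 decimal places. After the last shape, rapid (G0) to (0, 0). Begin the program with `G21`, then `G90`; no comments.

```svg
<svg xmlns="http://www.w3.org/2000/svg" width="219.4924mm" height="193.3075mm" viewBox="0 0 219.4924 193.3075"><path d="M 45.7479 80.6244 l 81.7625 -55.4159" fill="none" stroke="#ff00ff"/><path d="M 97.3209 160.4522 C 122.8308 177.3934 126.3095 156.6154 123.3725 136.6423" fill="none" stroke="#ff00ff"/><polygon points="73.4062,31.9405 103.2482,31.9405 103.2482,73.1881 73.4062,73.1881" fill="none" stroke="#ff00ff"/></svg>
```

G21
G90
G0 X45.7479 Y112.6831
M3 S485
G1 X127.5104 Y168.0990 F1760
M5
G0 X97.3209 Y32.8553
M3 S485
G1 X112.5665 Y26.6198 F1760
G1 X121.0143 Y30.9174 F1760
G1 X124.1283 Y42.1364 F1760
G1 X123.3725 Y56.6652 F1760
M5
G0 X73.4062 Y161.3670
M3 S485
G1 X103.2482 Y161.3670 F1760
G1 X103.2482 Y120.1194 F1760
G1 X73.4062 Y120.1194 F1760
G1 X73.4062 Y161.3670 F1760
M5
G0 X0.0000 Y0.0000

1 u = 1 mm; y_m = 193.3075 − y.

[1] `<path>` line segment, #ff00ff→score S485 F1760: (45.7479,112.6831) → (127.5104,168.0990)

[2] `<path>` cubic bezier, #ff00ff→score S485 F1760: (97.3209,32.8553) → (112.5665,26.6198) → (121.0143,30.9174) → (124.1283,42.1364) → (123.3725,56.6652)

[3] `<polygon>` rectangle, #ff00ff→score S485 F1760: (73.4062,161.3670) → (103.2482,161.3670) → (103.2482,120.1194) → (73.4062,120.1194) → (73.4062,161.3670) (closed)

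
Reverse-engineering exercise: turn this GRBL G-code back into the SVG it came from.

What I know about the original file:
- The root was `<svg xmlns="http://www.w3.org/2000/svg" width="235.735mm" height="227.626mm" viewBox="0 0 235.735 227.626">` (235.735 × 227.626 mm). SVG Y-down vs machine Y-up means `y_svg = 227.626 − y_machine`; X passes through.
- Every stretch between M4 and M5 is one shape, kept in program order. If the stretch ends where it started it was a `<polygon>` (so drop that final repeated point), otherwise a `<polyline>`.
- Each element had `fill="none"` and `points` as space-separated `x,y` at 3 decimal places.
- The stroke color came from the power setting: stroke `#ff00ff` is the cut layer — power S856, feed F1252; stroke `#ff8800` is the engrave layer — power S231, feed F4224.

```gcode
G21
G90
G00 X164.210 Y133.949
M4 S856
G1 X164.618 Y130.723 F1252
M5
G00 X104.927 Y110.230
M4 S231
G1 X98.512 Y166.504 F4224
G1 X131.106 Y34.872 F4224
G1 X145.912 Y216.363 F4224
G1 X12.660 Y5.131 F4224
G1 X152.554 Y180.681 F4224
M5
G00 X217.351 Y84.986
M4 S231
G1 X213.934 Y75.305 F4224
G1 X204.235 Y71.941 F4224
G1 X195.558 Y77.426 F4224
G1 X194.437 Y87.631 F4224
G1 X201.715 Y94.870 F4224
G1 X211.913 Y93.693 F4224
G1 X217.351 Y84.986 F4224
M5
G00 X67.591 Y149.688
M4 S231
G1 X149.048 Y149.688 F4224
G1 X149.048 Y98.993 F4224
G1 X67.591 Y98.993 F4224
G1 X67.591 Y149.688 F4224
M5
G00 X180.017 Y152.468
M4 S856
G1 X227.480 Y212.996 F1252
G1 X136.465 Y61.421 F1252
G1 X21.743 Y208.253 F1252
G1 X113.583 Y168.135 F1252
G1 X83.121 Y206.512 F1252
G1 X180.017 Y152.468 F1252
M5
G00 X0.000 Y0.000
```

<svg xmlns="http://www.w3.org/2000/svg" width="235.735mm" height="227.626mm" viewBox="0 0 235.735 227.626">
  <polyline points="164.210,93.677 164.618,96.903" fill="none" stroke="#ff00ff"/>
  <polyline points="104.927,117.396 98.512,61.122 131.106,192.754 145.912,11.263 12.660,222.495 152.554,46.945" fill="none" stroke="#ff8800"/>
  <polygon points="217.351,142.640 213.934,152.321 204.235,155.685 195.558,150.200 194.437,139.995 201.715,132.756 211.913,133.933" fill="none" stroke="#ff8800"/>
  <polygon points="67.591,77.938 149.048,77.938 149.048,128.633 67.591,128.633" fill="none" stroke="#ff8800"/>
  <polygon points="180.017,75.158 227.480,14.630 136.465,166.205 21.743,19.373 113.583,59.491 83.121,21.114" fill="none" stroke="#ff00ff"/>
</svg>

y_svg = 227.626 − y_m.

[1] S856→`#ff00ff` (cut); open run; points: 164.210,93.677 164.618,96.903

[2] S231→`#ff8800` (engrave); open run; points: 104.927,117.396 98.512,61.122 131.106,192.754 145.912,11.263 12.660,222.495 152.554,46.945

[3] S231→`#ff8800` (engrave); closed run; points: 217.351,142.640 213.934,152.321 204.235,155.685 195.558,150.200 194.437,139.995 201.715,132.756 211.913,133.933

[4] S231→`#ff8800` (engrave); closed run; points: 67.591,77.938 149.048,77.938 149.048,128.633 67.591,128.633

[5] S856→`#ff00ff` (cut); closed run; points: 180.017,75.158 227.480,14.630 136.465,166.205 21.743,19.373 113.583,59.491 83.121,21.114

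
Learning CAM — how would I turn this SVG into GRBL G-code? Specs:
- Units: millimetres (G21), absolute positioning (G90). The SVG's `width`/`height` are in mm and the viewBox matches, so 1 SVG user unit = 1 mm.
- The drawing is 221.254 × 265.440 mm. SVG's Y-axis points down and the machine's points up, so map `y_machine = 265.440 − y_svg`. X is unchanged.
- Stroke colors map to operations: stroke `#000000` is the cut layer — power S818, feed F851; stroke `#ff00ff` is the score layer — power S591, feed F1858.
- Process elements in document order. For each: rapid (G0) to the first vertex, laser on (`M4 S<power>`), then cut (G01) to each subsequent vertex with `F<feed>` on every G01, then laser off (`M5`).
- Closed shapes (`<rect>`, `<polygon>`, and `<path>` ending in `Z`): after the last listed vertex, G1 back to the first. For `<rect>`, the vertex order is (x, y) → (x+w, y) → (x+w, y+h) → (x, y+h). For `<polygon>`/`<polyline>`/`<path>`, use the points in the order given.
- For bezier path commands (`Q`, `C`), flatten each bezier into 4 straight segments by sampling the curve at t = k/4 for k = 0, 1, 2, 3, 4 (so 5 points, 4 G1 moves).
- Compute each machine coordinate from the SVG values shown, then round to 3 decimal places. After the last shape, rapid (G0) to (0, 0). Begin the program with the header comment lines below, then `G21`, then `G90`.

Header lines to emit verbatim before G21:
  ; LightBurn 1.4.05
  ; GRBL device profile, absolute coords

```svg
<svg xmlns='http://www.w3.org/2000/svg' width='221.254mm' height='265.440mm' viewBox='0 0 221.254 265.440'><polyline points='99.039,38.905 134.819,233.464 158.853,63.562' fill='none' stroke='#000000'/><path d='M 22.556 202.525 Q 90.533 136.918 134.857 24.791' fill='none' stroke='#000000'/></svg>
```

; LightBurn 1.4.05
; GRBL device profile, absolute coords
G21
G90
G0 X99.039 Y226.535
M4 S818
G01 X134.819 Y31.976 F851
G01 X158.853 Y201.878 F851
M5
G0 X22.556 Y62.915
M4 S818
G01 X55.066 Y98.626 F851
G01 X84.620 Y140.152 F851
G01 X111.217 Y187.493 F851
G01 X134.857 Y240.649 F851
M5
G0 X0.000 Y0.000

1 u = 1 mm; y_m = 265.440 − y.

[1] `<polyline>` open polyline, #000000→cut S818 F851: (99.039,226.535) → (134.819,31.976) → (158.853,201.878)

[2] `<path>` quadratic bezier, #000000→cut S818 F851: (22.556,62.915) → (55.066,98.626) → (84.620,140.152) → (111.217,187.493) → (134.857,240.649)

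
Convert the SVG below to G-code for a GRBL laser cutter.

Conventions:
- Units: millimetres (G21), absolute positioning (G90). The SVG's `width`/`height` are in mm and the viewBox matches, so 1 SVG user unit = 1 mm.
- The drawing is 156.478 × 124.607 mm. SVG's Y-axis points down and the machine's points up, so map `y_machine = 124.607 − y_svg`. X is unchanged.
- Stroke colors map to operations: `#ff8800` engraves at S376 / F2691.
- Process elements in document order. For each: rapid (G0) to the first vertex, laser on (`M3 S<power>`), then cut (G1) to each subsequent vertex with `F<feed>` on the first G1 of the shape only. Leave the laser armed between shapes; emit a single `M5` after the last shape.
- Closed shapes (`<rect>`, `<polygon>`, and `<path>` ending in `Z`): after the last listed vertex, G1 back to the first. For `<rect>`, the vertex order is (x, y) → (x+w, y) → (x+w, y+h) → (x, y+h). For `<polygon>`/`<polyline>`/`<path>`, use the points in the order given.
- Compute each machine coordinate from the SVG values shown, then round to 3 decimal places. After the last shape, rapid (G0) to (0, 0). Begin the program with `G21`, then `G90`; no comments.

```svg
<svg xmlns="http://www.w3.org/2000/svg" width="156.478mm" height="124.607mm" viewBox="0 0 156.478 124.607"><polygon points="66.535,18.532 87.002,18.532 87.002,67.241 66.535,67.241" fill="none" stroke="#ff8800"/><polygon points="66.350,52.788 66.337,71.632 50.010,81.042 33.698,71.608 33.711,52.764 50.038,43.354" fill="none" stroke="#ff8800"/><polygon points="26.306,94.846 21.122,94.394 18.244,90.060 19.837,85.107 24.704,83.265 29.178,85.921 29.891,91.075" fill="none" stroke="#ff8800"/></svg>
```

G21
G90
G0 X66.535 Y106.075
M3 S376
G1 X87.002 Y106.075 F2691
G1 X87.002 Y57.366
G1 X66.535 Y57.366
G1 X66.535 Y106.075
G0 X66.350 Y71.819
M3 S376
G1 X66.337 Y52.975 F2691
G1 X50.010 Y43.565
G1 X33.698 Y52.999
G1 X33.711 Y71.843
G1 X50.038 Y81.253
G1 X66.350 Y71.819
G0 X26.306 Y29.761
M3 S376
G1 X21.122 Y30.213 F2691
G1 X18.244 Y34.547
G1 X19.837 Y39.500
G1 X24.704 Y41.342
G1 X29.178 Y38.686
G1 X29.891 Y33.532
G1 X26.306 Y29.761
M5
G0 X0.000 Y0.000

1 u = 1 mm; y_m = 124.607 − y.

[1] `<polygon>` rectangle, #ff8800→engrave S376 F2691: (66.535,106.075) → (87.002,106.075) → (87.002,57.366) → (66.535,57.366) → (66.535,106.075) (closed)

[2] `<polygon>` regular polygon, #ff8800→engrave S376 F2691: (66.350,71.819) → (66.337,52.975) → (50.010,43.565) → (33.698,52.999) → (33.711,71.843) → (50.038,81.253) → (66.350,71.819) (closed)

[3] `<polygon>` regular polygon, #ff8800→engrave S376 F2691: (26.306,29.761) → (21.122,30.213) → (18.244,34.547) → (19.837,39.500) → (24.704,41.342) → (29.178,38.686) → (29.891,33.532) → (26.306,29.761) (closed)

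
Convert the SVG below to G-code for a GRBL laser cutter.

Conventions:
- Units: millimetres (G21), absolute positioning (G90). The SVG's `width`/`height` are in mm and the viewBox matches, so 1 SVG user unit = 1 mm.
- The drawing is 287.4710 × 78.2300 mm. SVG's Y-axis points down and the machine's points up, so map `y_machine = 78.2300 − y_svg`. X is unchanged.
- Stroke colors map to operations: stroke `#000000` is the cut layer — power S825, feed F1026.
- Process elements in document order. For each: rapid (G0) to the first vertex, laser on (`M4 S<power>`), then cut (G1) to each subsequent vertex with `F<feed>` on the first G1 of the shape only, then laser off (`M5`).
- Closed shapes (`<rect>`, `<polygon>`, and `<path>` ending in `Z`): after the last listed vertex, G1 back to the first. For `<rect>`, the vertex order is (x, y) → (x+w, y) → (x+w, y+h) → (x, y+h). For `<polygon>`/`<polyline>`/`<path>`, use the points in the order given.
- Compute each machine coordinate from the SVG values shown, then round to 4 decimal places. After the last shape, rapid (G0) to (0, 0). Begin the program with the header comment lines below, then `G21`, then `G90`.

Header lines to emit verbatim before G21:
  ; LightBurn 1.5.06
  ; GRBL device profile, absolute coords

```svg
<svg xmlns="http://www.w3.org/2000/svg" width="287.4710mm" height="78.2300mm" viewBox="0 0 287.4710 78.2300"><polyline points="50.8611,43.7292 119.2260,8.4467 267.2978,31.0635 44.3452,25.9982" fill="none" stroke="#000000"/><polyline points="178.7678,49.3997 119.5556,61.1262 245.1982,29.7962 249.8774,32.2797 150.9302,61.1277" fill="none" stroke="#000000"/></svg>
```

; LightBurn 1.5.06
; GRBL device profile, absolute coords
G21
G90
G0 X50.8611 Y34.5008
M4 S825
G1 X119.2260 Y69.7833 F1026
G1 X267.2978 Y47.1665
G1 X44.3452 Y52.2318
M5
G0 X178.7678 Y28.8303
M4 S825
G1 X119.5556 Y17.1038 F1026
G1 X245.1982 Y48.4338
G1 X249.8774 Y45.9503
G1 X150.9302 Y17.1023
M5
G0 X0.0000 Y0.0000

1 u = 1 mm; y_m = 78.2300 − y.

[1] `<polyline>` open polyline, #000000→cut S825 F1026: (50.8611,34.5008) → (119.2260,69.7833) → (267.2978,47.1665) → (44.3452,52.2318)

[2] `<polyline>` open polyline, #000000→cut S825 F1026: (178.7678,28.8303) → (119.5556,17.1038) → (245.1982,48.4338) → (249.8774,45.9503) → (150.9302,17.1023)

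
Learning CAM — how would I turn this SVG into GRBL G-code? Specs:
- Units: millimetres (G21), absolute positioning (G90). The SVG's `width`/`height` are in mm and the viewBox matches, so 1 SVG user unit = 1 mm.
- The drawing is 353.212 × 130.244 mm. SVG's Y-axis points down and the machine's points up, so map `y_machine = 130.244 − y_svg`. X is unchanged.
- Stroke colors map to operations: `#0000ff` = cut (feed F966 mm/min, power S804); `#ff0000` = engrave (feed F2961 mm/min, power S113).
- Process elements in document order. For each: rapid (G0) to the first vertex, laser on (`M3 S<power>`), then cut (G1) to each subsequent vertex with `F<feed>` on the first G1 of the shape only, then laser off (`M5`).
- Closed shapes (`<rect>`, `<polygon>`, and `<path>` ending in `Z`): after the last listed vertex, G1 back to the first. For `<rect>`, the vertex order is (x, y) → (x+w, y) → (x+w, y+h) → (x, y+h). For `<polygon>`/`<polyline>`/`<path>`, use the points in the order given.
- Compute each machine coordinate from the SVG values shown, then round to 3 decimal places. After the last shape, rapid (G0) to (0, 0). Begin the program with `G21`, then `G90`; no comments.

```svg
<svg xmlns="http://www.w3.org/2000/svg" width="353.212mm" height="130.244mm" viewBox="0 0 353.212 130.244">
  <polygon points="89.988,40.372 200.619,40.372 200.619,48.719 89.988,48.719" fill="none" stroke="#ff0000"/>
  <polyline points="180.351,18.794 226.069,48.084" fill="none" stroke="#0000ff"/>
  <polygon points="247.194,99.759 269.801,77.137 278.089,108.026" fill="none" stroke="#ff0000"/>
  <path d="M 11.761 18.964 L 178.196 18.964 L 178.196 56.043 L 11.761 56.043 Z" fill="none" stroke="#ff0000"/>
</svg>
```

1 u = 1 mm; y_m = 130.244 − y.

[1] `<polygon>` rectangle, #ff0000→engrave S113 F2961: (89.988,89.872) → (200.619,89.872) → (200.619,81.525) → (89.988,81.525) → (89.988,89.872) (closed)

[2] `<polyline>` line segment, #0000ff→cut S804 F966: (180.351,111.450) → (226.069,82.160)

[3] `<polygon>` regular polygon, #ff0000→engrave S113 F2961: (247.194,30.485) → (269.801,53.107) → (278.089,22.218) → (247.194,30.485) (closed)

[4] `<path>` rectangle, #ff0000→engrave S113 F2961: (11.761,111.280) → (178.196,111.280) → (178.196,74.201) → (11.761,74.201) → (11.761,111.280) (closed)

G21
G90
G0 X89.988 Y89.872
M3 S113
G1 X200.619 Y89.872 F2961
G1 X200.619 Y81.525
G1 X89.988 Y81.525
G1 X89.988 Y89.872
M5
G0 X180.351 Y111.450
M3 S804
G1 X226.069 Y82.160 F966
M5
G0 X247.194 Y30.485
M3 S113
G1 X269.801 Y53.107 F2961
G1 X278.089 Y22.218
G1 X247.194 Y30.485
M5
G0 X11.761 Y111.280
M3 S113
G1 X178.196 Y111.280 F2961
G1 X178.196 Y74.201
G1 X11.761 Y74.201
G1 X11.761 Y111.280
M5
G0 X0.000 Y0.000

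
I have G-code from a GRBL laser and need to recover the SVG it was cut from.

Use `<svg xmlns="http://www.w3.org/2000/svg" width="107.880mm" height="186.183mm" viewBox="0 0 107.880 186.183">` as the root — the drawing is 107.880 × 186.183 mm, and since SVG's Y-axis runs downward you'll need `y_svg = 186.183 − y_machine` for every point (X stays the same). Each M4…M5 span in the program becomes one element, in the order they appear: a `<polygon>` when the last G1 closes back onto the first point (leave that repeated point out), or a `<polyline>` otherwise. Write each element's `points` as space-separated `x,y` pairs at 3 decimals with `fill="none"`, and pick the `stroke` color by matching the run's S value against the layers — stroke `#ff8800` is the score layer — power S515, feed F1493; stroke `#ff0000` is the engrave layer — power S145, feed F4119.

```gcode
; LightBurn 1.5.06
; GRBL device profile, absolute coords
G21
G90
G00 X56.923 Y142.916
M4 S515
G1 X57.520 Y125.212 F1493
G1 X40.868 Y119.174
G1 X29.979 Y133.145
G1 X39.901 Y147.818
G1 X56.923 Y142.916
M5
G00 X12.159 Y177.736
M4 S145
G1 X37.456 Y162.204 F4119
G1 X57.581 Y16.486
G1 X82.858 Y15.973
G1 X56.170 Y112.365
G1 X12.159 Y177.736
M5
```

y_svg = 186.183 − y_m.

[1] S515→`#ff8800` (score); closed run; points: 56.923,43.267 57.520,60.971 40.868,67.009 29.979,53.038 39.901,38.365

[2] S145→`#ff0000` (engrave); closed run; points: 12.159,8.447 37.456,23.979 57.581,169.697 82.858,170.210 56.170,73.818

<svg xmlns="http://www.w3.org/2000/svg" width="107.880mm" height="186.183mm" viewBox="0 0 107.880 186.183">
  <polygon points="56.923,43.267 57.520,60.971 40.868,67.009 29.979,53.038 39.901,38.365" fill="none" stroke="#ff8800"/>
  <polygon points="12.159,8.447 37.456,23.979 57.581,169.697 82.858,170.210 56.170,73.818" fill="none" stroke="#ff0000"/>
</svg>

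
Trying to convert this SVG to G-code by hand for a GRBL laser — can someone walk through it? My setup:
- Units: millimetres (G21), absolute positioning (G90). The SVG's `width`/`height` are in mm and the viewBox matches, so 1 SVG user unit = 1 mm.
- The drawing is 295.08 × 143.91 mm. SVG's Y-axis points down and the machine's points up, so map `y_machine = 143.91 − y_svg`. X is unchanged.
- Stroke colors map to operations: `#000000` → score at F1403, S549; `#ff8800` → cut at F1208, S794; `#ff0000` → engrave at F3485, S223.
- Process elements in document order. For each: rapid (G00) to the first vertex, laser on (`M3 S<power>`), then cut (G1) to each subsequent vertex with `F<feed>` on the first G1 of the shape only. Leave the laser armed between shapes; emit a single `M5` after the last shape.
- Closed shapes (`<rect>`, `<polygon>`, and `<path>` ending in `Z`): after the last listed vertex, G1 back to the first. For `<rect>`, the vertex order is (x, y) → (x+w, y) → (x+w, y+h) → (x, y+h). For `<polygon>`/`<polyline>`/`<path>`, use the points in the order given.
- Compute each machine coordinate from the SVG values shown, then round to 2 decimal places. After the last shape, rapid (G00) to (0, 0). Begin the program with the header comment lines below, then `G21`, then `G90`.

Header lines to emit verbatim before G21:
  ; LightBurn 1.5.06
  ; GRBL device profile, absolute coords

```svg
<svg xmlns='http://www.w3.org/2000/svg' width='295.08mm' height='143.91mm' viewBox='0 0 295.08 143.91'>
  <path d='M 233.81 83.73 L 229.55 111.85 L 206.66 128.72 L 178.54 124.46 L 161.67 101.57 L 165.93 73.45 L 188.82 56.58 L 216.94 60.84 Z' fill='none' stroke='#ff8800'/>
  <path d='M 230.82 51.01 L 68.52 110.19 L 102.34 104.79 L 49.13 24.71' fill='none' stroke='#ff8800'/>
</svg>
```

; LightBurn 1.5.06
; GRBL device profile, absolute coords
G21
G90
G00 X233.81 Y60.18
M3 S794
G1 X229.55 Y32.06 F1208
G1 X206.66 Y15.19
G1 X178.54 Y19.45
G1 X161.67 Y42.34
G1 X165.93 Y70.46
G1 X188.82 Y87.33
G1 X216.94 Y83.07
G1 X233.81 Y60.18
G00 X230.82 Y92.90
M3 S794
G1 X68.52 Y33.72 F1208
G1 X102.34 Y39.12
G1 X49.13 Y119.20
M5
G00 X0.00 Y0.00

1 u = 1 mm; y_m = 143.91 − y.

[1] `<path>` regular polygon, #ff8800→cut S794 F1208: (233.81,60.18) → (229.55,32.06) → (206.66,15.19) → (178.54,19.45) → (161.67,42.34) → (165.93,70.46) → (188.82,87.33) → (216.94,83.07) → (233.81,60.18) (closed)

[2] `<path>` open polyline, #ff8800→cut S794 F1208: (230.82,92.90) → (68.52,33.72) → (102.34,39.12) → (49.13,119.20)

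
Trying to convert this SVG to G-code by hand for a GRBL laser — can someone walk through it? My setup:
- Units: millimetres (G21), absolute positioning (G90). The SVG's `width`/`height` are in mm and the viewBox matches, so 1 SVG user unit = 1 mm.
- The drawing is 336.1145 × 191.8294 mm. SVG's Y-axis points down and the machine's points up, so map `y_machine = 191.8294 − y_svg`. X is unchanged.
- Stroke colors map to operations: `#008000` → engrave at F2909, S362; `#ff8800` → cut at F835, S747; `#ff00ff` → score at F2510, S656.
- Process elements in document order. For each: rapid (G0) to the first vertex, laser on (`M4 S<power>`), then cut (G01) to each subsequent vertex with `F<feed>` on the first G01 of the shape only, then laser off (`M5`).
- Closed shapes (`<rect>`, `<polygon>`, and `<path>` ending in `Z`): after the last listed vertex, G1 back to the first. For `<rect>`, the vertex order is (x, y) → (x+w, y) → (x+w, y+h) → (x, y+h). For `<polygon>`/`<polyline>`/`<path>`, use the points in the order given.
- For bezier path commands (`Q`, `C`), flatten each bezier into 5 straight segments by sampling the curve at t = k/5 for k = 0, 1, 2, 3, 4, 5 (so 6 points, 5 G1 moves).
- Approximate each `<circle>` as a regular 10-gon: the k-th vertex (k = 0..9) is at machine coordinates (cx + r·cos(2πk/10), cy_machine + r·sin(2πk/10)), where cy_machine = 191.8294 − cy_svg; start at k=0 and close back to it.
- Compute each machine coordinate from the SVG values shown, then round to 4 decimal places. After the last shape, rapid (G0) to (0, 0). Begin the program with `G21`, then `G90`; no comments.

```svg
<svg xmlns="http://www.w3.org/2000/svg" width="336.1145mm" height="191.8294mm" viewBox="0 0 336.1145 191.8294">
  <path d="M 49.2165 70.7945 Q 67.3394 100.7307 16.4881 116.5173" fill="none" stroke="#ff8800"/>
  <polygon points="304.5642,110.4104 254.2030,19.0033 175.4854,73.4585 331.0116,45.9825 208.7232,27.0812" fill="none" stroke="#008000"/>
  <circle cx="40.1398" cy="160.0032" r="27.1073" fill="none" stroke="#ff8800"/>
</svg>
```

G21
G90
G0 X49.2165 Y121.0349
M4 S747
G01 X53.7067 Y109.6264 F835
G01 X52.6789 Y99.3499
G01 X46.1333 Y90.2053
G01 X34.0697 Y82.1927
G01 X16.4881 Y75.3121
M5
G0 X304.5642 Y81.4190
M4 S362
G01 X254.2030 Y172.8261 F2909
G01 X175.4854 Y118.3709
G01 X331.0116 Y145.8469
G01 X208.7232 Y164.7482
G01 X304.5642 Y81.4190
M5
G0 X67.2471 Y31.8262
M4 S747
G01 X62.0701 Y47.7595 F835
G01 X48.5164 Y57.6068
G01 X31.7632 Y57.6068
G01 X18.2095 Y47.7595
G01 X13.0325 Y31.8262
G01 X18.2095 Y15.8929
G01 X31.7632 Y6.0456
G01 X48.5164 Y6.0456
G01 X62.0701 Y15.8929
G01 X67.2471 Y31.8262
M5
G0 X0.0000 Y0.0000

1 u = 1 mm; y_m = 191.8294 − y.

[1] `<path>` quadratic bezier, #ff8800→cut S747 F835: (49.2165,121.0349) → (53.7067,109.6264) → (52.6789,99.3499) → (46.1333,90.2053) → (34.0697,82.1927) → (16.4881,75.3121)

[2] `<polygon>` closed polygon, #008000→engrave S362 F2909: (304.5642,81.4190) → (254.2030,172.8261) → (175.4854,118.3709) → (331.0116,145.8469) → (208.7232,164.7482) → (304.5642,81.4190) (closed)

[3] `<circle>` circle, #ff8800→cut S747 F835: (67.2471,31.8262) → (62.0701,47.7595) → (48.5164,57.6068) → (31.7632,57.6068) → (18.2095,47.7595) → (13.0325,31.8262) → (18.2095,15.8929) → (31.7632,6.0456) → (48.5164,6.0456) → (62.0701,15.8929) → (67.2471,31.8262) (closed)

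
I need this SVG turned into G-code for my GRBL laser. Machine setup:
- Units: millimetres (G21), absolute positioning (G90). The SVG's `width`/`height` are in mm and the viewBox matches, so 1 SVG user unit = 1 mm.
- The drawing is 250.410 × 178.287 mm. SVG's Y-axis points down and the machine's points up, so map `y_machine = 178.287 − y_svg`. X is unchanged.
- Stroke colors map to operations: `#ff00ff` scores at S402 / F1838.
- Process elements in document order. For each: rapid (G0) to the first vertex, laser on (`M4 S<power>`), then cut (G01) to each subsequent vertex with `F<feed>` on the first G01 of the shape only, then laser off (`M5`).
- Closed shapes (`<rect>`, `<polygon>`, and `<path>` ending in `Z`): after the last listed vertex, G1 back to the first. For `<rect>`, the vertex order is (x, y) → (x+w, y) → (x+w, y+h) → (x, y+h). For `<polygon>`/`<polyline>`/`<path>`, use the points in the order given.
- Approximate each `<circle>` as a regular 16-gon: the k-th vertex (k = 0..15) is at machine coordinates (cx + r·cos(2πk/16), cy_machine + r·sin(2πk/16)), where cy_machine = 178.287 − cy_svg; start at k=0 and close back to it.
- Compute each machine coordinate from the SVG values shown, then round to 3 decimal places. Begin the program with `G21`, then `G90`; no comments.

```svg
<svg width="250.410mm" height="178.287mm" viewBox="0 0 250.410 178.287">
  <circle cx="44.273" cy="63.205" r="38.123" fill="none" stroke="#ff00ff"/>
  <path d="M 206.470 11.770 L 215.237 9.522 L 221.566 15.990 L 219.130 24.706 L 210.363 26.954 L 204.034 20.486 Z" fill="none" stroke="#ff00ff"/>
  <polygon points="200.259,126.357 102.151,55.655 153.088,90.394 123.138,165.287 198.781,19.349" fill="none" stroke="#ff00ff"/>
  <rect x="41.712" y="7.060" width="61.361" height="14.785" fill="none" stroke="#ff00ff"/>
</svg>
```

viewBox `0 0 250.410 178.287` with mm width/height → 1 unit = 1 mm. Flip: y_m = 178.287 − y_svg.

**Shape 1** — `<circle>` circle, stroke `#ff00ff` → score (S402, F1838). Machine vertices: (82.396,115.082) → (79.494,129.671) → (71.230,142.039) → (58.862,150.303) → (44.273,153.205) → (29.684,150.303) → (17.316,142.039) → (9.052,129.671) → (6.150,115.082) → (9.052,100.493) → (17.316,88.125) → (29.684,79.861) → (44.273,76.959) → (58.862,79.861) → (71.230,88.125) → (79.494,100.493) → (82.396,115.082). Closed: final G1 returns to the first vertex.

**Shape 2** — `<path>` regular polygon, stroke `#ff00ff` → score (S402, F1838). Machine vertices: (206.470,166.517) → (215.237,168.765) → (221.566,162.297) → (219.130,153.581) → (210.363,151.333) → (204.034,157.801) → (206.470,166.517). Closed: final G1 returns to the first vertex.

**Shape 3** — `<polygon>` closed polygon, stroke `#ff00ff` → score (S402, F1838). Machine vertices: (200.259,51.930) → (102.151,122.632) → (153.088,87.893) → (123.138,13.000) → (198.781,158.938) → (200.259,51.930). Closed: final G1 returns to the first vertex.

**Shape 4** — `<rect>` rectangle, stroke `#ff00ff` → score (S402, F1838). Machine vertices: (41.712,171.227) → (103.073,171.227) → (103.073,156.442) → (41.712,156.442) → (41.712,171.227). Closed: final G1 returns to the first vertex.

G21
G90
G0 X82.396 Y115.082
M4 S402
G01 X79.494 Y129.671 F1838
G01 X71.230 Y142.039
G01 X58.862 Y150.303
G01 X44.273 Y153.205
G01 X29.684 Y150.303
G01 X17.316 Y142.039
G01 X9.052 Y129.671
G01 X6.150 Y115.082
G01 X9.052 Y100.493
G01 X17.316 Y88.125
G01 X29.684 Y79.861
G01 X44.273 Y76.959
G01 X58.862 Y79.861
G01 X71.230 Y88.125
G01 X79.494 Y100.493
G01 X82.396 Y115.082
M5
G0 X206.470 Y166.517
M4 S402
G01 X215.237 Y168.765 F1838
G01 X221.566 Y162.297
G01 X219.130 Y153.581
G01 X210.363 Y151.333
G01 X204.034 Y157.801
G01 X206.470 Y166.517
M5
G0 X200.259 Y51.930
M4 S402
G01 X102.151 Y122.632 F1838
G01 X153.088 Y87.893
G01 X123.138 Y13.000
G01 X198.781 Y158.938
G01 X200.259 Y51.930
M5
G0 X41.712 Y171.227
M4 S402
G01 X103.073 Y171.227 F1838
G01 X103.073 Y156.442
G01 X41.712 Y156.442
G01 X41.712 Y171.227
M5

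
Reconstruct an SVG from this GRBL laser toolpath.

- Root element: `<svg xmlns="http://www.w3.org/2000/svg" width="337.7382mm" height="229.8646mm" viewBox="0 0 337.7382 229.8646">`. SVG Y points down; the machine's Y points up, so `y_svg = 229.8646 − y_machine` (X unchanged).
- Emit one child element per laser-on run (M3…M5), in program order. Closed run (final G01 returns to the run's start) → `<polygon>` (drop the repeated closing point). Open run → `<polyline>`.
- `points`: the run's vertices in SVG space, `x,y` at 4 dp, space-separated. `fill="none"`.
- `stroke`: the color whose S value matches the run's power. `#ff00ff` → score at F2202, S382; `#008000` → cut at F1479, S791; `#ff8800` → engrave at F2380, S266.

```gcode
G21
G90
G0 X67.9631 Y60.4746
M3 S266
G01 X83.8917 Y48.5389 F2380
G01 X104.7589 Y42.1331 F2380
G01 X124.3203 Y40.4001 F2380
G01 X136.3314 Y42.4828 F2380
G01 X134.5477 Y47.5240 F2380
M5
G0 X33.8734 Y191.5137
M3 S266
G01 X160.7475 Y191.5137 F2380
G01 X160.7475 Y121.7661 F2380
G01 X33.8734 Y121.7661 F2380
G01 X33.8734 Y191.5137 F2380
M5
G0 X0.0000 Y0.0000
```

<svg xmlns="http://www.w3.org/2000/svg" width="337.7382mm" height="229.8646mm" viewBox="0 0 337.7382 229.8646">
  <polyline points="67.9631,169.3900 83.8917,181.3257 104.7589,187.7315 124.3203,189.4645 136.3314,187.3818 134.5477,182.3406" fill="none" stroke="#ff8800"/>
  <polygon points="33.8734,38.3509 160.7475,38.3509 160.7475,108.0985 33.8734,108.0985" fill="none" stroke="#ff8800"/>
</svg>

Machine Y-up, SVG Y-down with viewBox height 229.8646, so y_svg = 229.8646 − y_machine; X carries over. Every run uses S266, so all elements get stroke `#ff8800` (engrave).

Run 1: The run is open, so emit a `<polyline>` with points (Y-flipped): 67.9631,169.3900 83.8917,181.3257 104.7589,187.7315 124.3203,189.4645 136.3314,187.3818 134.5477,182.3406.

Run 2: The run returns to its start, so emit a `<polygon>` with points (Y-flipped): 33.8734,38.3509 160.7475,38.3509 160.7475,108.0985 33.8734,108.0985.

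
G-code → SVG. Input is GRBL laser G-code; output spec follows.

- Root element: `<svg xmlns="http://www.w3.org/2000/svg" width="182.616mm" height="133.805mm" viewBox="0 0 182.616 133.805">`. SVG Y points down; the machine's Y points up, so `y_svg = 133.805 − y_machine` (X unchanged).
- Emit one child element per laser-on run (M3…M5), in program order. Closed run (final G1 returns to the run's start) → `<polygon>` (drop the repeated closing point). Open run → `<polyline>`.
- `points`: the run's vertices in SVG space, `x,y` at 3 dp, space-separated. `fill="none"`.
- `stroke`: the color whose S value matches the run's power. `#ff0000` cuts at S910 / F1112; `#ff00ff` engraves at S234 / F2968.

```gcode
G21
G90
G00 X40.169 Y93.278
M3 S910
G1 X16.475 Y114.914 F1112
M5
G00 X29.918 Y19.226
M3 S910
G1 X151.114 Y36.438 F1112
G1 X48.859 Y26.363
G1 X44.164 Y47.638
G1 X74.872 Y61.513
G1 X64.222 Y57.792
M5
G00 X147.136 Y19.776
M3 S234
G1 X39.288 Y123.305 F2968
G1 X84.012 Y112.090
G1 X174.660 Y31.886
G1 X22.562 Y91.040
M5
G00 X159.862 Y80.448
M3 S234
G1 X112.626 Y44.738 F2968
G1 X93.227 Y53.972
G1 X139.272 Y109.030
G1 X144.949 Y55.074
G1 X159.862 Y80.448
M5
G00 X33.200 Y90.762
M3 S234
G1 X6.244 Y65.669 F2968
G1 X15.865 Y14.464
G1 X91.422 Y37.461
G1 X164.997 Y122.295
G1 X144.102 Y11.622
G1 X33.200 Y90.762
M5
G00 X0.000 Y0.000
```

Each laser-on run becomes one SVG element. Flip Y back into SVG space with y_svg = 133.805 − y_machine.

Run 1: the run's S910 means `#ff0000` (cut). The run is open, so emit a `<polyline>` with points (Y-flipped): 40.169,40.527 16.475,18.891.

Run 2: the run's S910 means `#ff0000` (cut). The run is open, so emit a `<polyline>` with points (Y-flipped): 29.918,114.579 151.114,97.367 48.859,107.442 44.164,86.167 74.872,72.292 64.222,76.013.

Run 3: S234 ⇒ engrave layer `#ff00ff`. The run is open, so emit a `<polyline>` with points (Y-flipped): 147.136,114.029 39.288,10.500 84.012,21.715 174.660,101.919 22.562,42.765.

Run 4: power S234 maps to stroke `#ff00ff` (engrave). The run returns to its start, so emit a `<polygon>` with points (Y-flipped): 159.862,53.357 112.626,89.067 93.227,79.833 139.272,24.775 144.949,78.731.

Run 5: power S234 maps to stroke `#ff00ff` (engrave). The run returns to its start, so emit a `<polygon>` with points (Y-flipped): 33.200,43.043 6.244,68.136 15.865,119.341 91.422,96.344 164.997,11.510 144.102,122.183.

<svg xmlns="http://www.w3.org/2000/svg" width="182.616mm" height="133.805mm" viewBox="0 0 182.616 133.805">
  <polyline points="40.169,40.527 16.475,18.891" fill="none" stroke="#ff0000"/>
  <polyline points="29.918,114.579 151.114,97.367 48.859,107.442 44.164,86.167 74.872,72.292 64.222,76.013" fill="none" stroke="#ff0000"/>
  <polyline points="147.136,114.029 39.288,10.500 84.012,21.715 174.660,101.919 22.562,42.765" fill="none" stroke="#ff00ff"/>
  <polygon points="159.862,53.357 112.626,89.067 93.227,79.833 139.272,24.775 144.949,78.731" fill="none" stroke="#ff00ff"/>
  <polygon points="33.200,43.043 6.244,68.136 15.865,119.341 91.422,96.344 164.997,11.510 144.102,122.183" fill="none" stroke="#ff00ff"/>
</svg>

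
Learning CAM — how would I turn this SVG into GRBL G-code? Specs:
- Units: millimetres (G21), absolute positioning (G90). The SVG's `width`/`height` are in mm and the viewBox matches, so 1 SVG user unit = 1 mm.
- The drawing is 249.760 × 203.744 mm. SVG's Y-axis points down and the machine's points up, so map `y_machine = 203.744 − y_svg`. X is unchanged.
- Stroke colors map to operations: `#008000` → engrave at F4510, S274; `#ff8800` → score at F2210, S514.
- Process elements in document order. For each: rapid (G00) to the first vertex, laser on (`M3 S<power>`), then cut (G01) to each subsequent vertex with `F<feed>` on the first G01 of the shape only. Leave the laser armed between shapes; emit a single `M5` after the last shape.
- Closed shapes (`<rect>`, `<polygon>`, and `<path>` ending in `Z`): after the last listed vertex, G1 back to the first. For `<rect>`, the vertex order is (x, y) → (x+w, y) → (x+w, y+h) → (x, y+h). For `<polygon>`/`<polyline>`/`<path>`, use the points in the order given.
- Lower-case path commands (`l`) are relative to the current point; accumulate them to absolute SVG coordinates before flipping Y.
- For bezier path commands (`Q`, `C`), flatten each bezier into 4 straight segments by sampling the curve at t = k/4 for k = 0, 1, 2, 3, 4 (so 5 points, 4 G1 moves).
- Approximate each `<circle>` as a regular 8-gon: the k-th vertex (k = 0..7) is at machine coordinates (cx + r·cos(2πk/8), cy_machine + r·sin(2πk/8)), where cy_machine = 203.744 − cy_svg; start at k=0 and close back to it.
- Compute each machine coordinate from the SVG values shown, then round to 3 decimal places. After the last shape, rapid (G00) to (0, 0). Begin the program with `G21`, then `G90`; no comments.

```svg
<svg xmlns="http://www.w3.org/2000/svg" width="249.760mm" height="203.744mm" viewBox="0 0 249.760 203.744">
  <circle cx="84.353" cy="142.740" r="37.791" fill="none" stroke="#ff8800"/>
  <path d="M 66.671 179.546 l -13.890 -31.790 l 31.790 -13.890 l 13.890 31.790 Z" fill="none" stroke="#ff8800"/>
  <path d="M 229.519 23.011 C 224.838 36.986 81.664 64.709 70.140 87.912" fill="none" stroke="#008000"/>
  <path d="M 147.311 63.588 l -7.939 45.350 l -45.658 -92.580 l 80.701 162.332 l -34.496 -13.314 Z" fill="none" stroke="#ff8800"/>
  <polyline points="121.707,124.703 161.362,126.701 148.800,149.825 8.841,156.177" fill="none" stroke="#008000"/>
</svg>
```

Since the viewBox matches the mm dimensions, user units are millimetres directly. The only transform is the Y-flip y_m = 203.744 − y_svg.

Shape 1 is a circle drawn with `<circle>`. Its stroke #ff8800 means score at S514, F2210. After flipping Y the toolpath is (122.144,61.004) → (111.075,87.726) → (84.353,98.795) → (57.631,87.726) → (46.562,61.004) → (57.631,34.282) → (84.353,23.213) → (111.075,34.282) → (122.144,61.004), returning to the start.

Shape 2 is a regular polygon drawn with `<path>`. Its stroke #ff8800 means score at S514, F2210. After flipping Y the toolpath is (66.671,24.198) → (52.781,55.988) → (84.571,69.878) → (98.461,38.088) → (66.671,24.198), returning to the start.

Shape 3 is a cubic bezier drawn with `<path>`. Its stroke #008000 means engrave at S274, F4510. After flipping Y the toolpath is (229.519,180.733) → (204.262,167.959) → (152.396,151.743) → (99.246,133.796) → (70.140,115.832).

Shape 4 is a closed polygon drawn with `<path>`. Its stroke #ff8800 means score at S514, F2210. After flipping Y the toolpath is (147.311,140.156) → (139.372,94.806) → (93.714,187.386) → (174.415,25.054) → (139.919,38.368) → (147.311,140.156), returning to the start.

Shape 5 is a open polyline drawn with `<polyline>`. Its stroke #008000 means engrave at S274, F4510. After flipping Y the toolpath is (121.707,79.041) → (161.362,77.043) → (148.800,53.919) → (8.841,47.567).

G21
G90
G00 X122.144 Y61.004
M3 S514
G01 X111.075 Y87.726 F2210
G01 X84.353 Y98.795
G01 X57.631 Y87.726
G01 X46.562 Y61.004
G01 X57.631 Y34.282
G01 X84.353 Y23.213
G01 X111.075 Y34.282
G01 X122.144 Y61.004
G00 X66.671 Y24.198
M3 S514
G01 X52.781 Y55.988 F2210
G01 X84.571 Y69.878
G01 X98.461 Y38.088
G01 X66.671 Y24.198
G00 X229.519 Y180.733
M3 S274
G01 X204.262 Y167.959 F4510
G01 X152.396 Y151.743
G01 X99.246 Y133.796
G01 X70.140 Y115.832
G00 X147.311 Y140.156
M3 S514
G01 X139.372 Y94.806 F2210
G01 X93.714 Y187.386
G01 X174.415 Y25.054
G01 X139.919 Y38.368
G01 X147.311 Y140.156
G00 X121.707 Y79.041
M3 S274
G01 X161.362 Y77.043 F4510
G01 X148.800 Y53.919
G01 X8.841 Y47.567
M5
G00 X0.000 Y0.000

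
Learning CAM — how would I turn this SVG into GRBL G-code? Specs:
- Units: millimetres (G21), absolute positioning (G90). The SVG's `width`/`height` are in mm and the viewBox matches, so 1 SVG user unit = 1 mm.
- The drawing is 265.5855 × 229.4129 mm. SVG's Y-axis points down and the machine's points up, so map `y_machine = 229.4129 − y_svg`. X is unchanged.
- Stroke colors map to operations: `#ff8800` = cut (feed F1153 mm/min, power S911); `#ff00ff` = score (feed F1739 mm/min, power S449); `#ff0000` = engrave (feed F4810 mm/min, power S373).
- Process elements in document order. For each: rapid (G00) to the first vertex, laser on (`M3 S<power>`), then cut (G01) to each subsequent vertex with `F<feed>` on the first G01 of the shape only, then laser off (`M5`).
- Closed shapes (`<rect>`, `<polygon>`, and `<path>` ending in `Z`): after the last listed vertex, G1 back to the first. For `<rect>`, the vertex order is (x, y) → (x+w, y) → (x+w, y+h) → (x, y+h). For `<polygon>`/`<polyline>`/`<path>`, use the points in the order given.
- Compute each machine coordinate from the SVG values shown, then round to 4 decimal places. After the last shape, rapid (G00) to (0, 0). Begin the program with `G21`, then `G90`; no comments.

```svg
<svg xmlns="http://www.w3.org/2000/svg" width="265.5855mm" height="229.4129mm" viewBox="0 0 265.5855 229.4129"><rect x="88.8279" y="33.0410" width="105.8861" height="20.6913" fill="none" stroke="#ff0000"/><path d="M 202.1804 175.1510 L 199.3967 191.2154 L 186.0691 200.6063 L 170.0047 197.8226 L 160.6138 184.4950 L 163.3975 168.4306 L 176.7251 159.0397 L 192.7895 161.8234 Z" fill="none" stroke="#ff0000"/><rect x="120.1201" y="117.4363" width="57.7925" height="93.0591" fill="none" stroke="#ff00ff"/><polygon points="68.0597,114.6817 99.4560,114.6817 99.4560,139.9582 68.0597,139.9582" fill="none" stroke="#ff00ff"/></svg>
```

G21
G90
G00 X88.8279 Y196.3719
M3 S373
G01 X194.7140 Y196.3719 F4810
G01 X194.7140 Y175.6806
G01 X88.8279 Y175.6806
G01 X88.8279 Y196.3719
M5
G00 X202.1804 Y54.2619
M3 S373
G01 X199.3967 Y38.1975 F4810
G01 X186.0691 Y28.8066
G01 X170.0047 Y31.5903
G01 X160.6138 Y44.9179
G01 X163.3975 Y60.9823
G01 X176.7251 Y70.3732
G01 X192.7895 Y67.5895
G01 X202.1804 Y54.2619
M5
G00 X120.1201 Y111.9766
M3 S449
G01 X177.9126 Y111.9766 F1739
G01 X177.9126 Y18.9175
G01 X120.1201 Y18.9175
G01 X120.1201 Y111.9766
M5
G00 X68.0597 Y114.7312
M3 S449
G01 X99.4560 Y114.7312 F1739
G01 X99.4560 Y89.4547
G01 X68.0597 Y89.4547
G01 X68.0597 Y114.7312
M5
G00 X0.0000 Y0.0000

1 u = 1 mm; y_m = 229.4129 − y.

[1] `<rect>` rectangle, #ff0000→engrave S373 F4810: (88.8279,196.3719) → (194.7140,196.3719) → (194.7140,175.6806) → (88.8279,175.6806) → (88.8279,196.3719) (closed)

[2] `<path>` regular polygon, #ff0000→engrave S373 F4810: (202.1804,54.2619) → (199.3967,38.1975) → (186.0691,28.8066) → (170.0047,31.5903) → (160.6138,44.9179) → (163.3975,60.9823) → (176.7251,70.3732) → (192.7895,67.5895) → (202.1804,54.2619) (closed)

[3] `<rect>` rectangle, #ff00ff→score S449 F1739: (120.1201,111.9766) → (177.9126,111.9766) → (177.9126,18.9175) → (120.1201,18.9175) → (120.1201,111.9766) (closed)

[4] `<polygon>` rectangle, #ff00ff→score S449 F1739: (68.0597,114.7312) → (99.4560,114.7312) → (99.4560,89.4547) → (68.0597,89.4547) → (68.0597,114.7312) (closed)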